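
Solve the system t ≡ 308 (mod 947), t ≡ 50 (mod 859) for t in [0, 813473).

348804

947⁻¹ mod 859: 947×205 ≡ 1 (mod 859), so 947⁻¹ ≡ 205.
t = 308 + 947×((50 − 308)×205 mod 859) = 308 + 947×368 = 348804.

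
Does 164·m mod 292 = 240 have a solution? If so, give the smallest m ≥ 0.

62

gcd(164, 292) = 4, and 4 | 240, so solutions exist.
Divide through by 4: 41·m ≡ 60 mod 73.
41⁻¹ ≡ 57 (mod 73).
m ≡ 57·60 ≡ 62 (mod 73).
The smallest non-negative solution is m = 62.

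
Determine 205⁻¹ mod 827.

472

Run the extended Euclidean algorithm:
827 = 4*205 + 7
205 = 29*7 + 2
7 = 3*2 + 1
2 = 2*1 + 0
gcd(205, 827) = 1, so the inverse exists.
Back-substitute for 1:
1 = 1*7 − 3*2
  = −3*205 + 88*7
  = 88*827 − 355*205
So 205⁻¹ ≡ −355 ≡ 472 (mod 827).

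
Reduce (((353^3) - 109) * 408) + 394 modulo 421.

254

(353)^3 ≡ 55 (mod 421)
55 - 109 = -54 ≡ 367 (mod 421)
367 * 408 = 149736 ≡ 281 (mod 421)
281 + 394 = 675 ≡ 254 (mod 421)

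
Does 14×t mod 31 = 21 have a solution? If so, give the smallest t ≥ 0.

gcd(14, 31) = 1, so a unique solution mod 31 exists.
14⁻¹ ≡ 20 (mod 31).
t ≡ 20×21 ≡ 17 (mod 31).

17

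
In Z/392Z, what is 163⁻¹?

By the extended Euclidean algorithm:
392 = 2×163 + 66
163 = 2×66 + 31
66 = 2×31 + 4
31 = 7×4 + 3
4 = 1×3 + 1
3 = 3×1 + 0
gcd(163, 392) = 1, so the inverse exists.
Bézout: 1 = 42×392 − 101×163.
So 163⁻¹ ≡ −101 ≡ 291 (mod 392).

291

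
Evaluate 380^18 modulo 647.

336

By square-and-multiply:
380^1 ≡ 380 (mod 647)
380^2 ≡ 380^2 = 144400 ≡ 119 (mod 647)
380^4 ≡ 119^2 = 14161 ≡ 574 (mod 647)
380^8 ≡ 574^2 = 329476 ≡ 153 (mod 647)
380^16 ≡ 153^2 = 23409 ≡ 117 (mod 647)
380^18 = 380^16 · 380^2 ≡ 117 · 119 (mod 647).
117 · 119 = 13923 ≡ 336 (mod 647).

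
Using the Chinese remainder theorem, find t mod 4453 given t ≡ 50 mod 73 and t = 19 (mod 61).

2459

73⁻¹ mod 61: 73*56 ≡ 1 (mod 61), so 73⁻¹ ≡ 56.
t = 50 + 73*((19 − 50)*56 mod 61) = 50 + 73*33 = 2459.
Check: 2459 mod 73 = 50, 2459 mod 61 = 19. ✓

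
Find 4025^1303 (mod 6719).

1303 in binary is 10100010111, i.e. 1303 = 1024 + 256 + 16 + 4 + 2 + 1.
4025^1 ≡ 4025 (mod 6719)
4025^2 ≡ 4025^2 = 16200625 ≡ 1116 (mod 6719)
4025^4 ≡ 1116^2 = 1245456 ≡ 2441 (mod 6719)
4025^8 ≡ 2441^2 = 5958481 ≡ 5447 (mod 6719)
4025^16 ≡ 5447^2 = 29669809 ≡ 5424 (mod 6719)
4025^32 ≡ 5424^2 = 29419776 ≡ 3994 (mod 6719)
4025^64 ≡ 3994^2 = 15952036 ≡ 1130 (mod 6719)
4025^128 ≡ 1130^2 = 1276900 ≡ 290 (mod 6719)
4025^256 ≡ 290^2 = 84100 ≡ 3472 (mod 6719)
4025^512 ≡ 3472^2 = 12054784 ≡ 898 (mod 6719)
4025^1024 ≡ 898^2 = 806404 ≡ 124 (mod 6719)
4025^1303 = 4025^1024 * 4025^256 * 4025^16 * 4025^4 * 4025^2 * 4025^1 ≡ 124 * 3472 * 5424 * 2441 * 1116 * 4025 (mod 6719).
Accumulate the product:
124 * 3472 = 430528 ≡ 512
512 * 5424 = 2777088 ≡ 2141
2141 * 2441 = 5226181 ≡ 5518
5518 * 1116 = 6158088 ≡ 3484
3484 * 4025 = 14023100 ≡ 547

547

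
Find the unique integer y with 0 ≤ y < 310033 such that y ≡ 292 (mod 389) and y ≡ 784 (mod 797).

45416

389⁻¹ mod 797: 389×713 ≡ 1 (mod 797), so 389⁻¹ ≡ 713.
y = 292 + 389×((784 − 292)×713 mod 797) = 292 + 389×116 = 45416.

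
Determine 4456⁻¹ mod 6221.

5220

6221 = 1*4456 + 1765
4456 = 2*1765 + 926
1765 = 1*926 + 839
926 = 1*839 + 87
839 = 9*87 + 56
87 = 1*56 + 31
56 = 1*31 + 25
31 = 1*25 + 6
25 = 4*6 + 1
6 = 6*1 + 0
gcd(4456, 6221) = 1, so the inverse exists.
Back-substitute for 1:
1 = 1*25 − 4*6
  = −4*31 + 5*25
  = 5*56 − 9*31
  = −9*87 + 14*56
  = 14*839 − 135*87
  = −135*926 + 149*839
  = 149*1765 − 284*926
  = −284*4456 + 717*1765
  = 717*6221 − 1001*4456
So 4456⁻¹ ≡ −1001 ≡ 5220 (mod 6221).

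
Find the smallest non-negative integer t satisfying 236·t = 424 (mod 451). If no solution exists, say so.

384

gcd(236, 451) = 1, so a unique solution mod 451 exists.
236⁻¹ ≡ 86 (mod 451).
t ≡ 86·424 ≡ 384 (mod 451).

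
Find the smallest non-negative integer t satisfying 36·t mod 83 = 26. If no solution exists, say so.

33

gcd(36, 83) = 1, so a unique solution mod 83 exists.
36⁻¹ ≡ 30 (mod 83).
t ≡ 30·26 ≡ 33 (mod 83).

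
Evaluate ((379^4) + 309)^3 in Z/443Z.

145

(379)^4 ≡ 363 (mod 443)
363 + 309 = 672 ≡ 229 (mod 443)
(229)^3 ≡ 145 (mod 443)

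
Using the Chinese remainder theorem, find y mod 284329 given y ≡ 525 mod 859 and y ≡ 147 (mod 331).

274546

859⁻¹ mod 331: 859×289 ≡ 1 (mod 331), so 859⁻¹ ≡ 289.
y = 525 + 859×((147 − 525)×289 mod 331) = 525 + 859×319 = 274546.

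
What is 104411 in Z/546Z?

125

104411 = 191×546 + 125, so 104411 ≡ 125 (mod 546).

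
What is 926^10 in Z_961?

Using repeated squaring:
10 in binary is 1010, i.e. 10 = 8 + 2.
926^1 ≡ 926 (mod 961)
926^2 ≡ 926^2 = 857476 ≡ 264 (mod 961)
926^4 ≡ 264^2 = 69696 ≡ 504 (mod 961)
926^8 ≡ 504^2 = 254016 ≡ 312 (mod 961)
926^10 = 926^8 · 926^2 ≡ 312 · 264 (mod 961).
312 · 264 = 82368 ≡ 683 (mod 961).

683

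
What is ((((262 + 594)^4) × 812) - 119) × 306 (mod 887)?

348

262 + 594 = 856
(856)^4 ≡ 154 (mod 887)
154 × 812 = 125048 ≡ 868 (mod 887)
868 - 119 = 749
749 × 306 = 229194 ≡ 348 (mod 887)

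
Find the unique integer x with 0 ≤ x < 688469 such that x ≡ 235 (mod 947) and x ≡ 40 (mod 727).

265395

947⁻¹ mod 727: 947·651 ≡ 1 (mod 727), so 947⁻¹ ≡ 651.
x = 235 + 947·((40 − 235)·651 mod 727) = 235 + 947·280 = 265395.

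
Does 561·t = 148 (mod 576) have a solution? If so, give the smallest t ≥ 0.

gcd(561, 576) = 3, and 3 does not divide 148.
So the congruence has no solution.

no solution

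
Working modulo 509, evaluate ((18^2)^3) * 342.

45

(18)^2 ≡ 324 (mod 509)
(324)^3 ≡ 335 (mod 509)
335 * 342 = 114570 ≡ 45 (mod 509)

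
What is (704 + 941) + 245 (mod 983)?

907

704 + 941 = 1645 ≡ 662 (mod 983)
662 + 245 = 907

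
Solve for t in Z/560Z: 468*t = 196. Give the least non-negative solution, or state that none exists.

gcd(468, 560) = 4, and 4 | 196, so solutions exist.
Divide through by 4: 117*t ≡ 49 (mod 140).
117⁻¹ ≡ 73 (mod 140).
t ≡ 73*49 ≡ 77 (mod 140).
The smallest non-negative solution is t = 77.

77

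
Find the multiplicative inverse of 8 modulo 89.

78

89 = 11·8 + 1
8 = 8·1 + 0
gcd(8, 89) = 1, so the inverse exists.
Bézout: 1 = 1·89 − 11·8.
So 8⁻¹ ≡ −11 ≡ 78 (mod 89).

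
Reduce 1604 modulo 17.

6

1604 = 94·17 + 6, so 1604 ≡ 6 (mod 17).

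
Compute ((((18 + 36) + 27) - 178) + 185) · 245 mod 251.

18 + 36 = 54
54 + 27 = 81
81 - 178 = -97 ≡ 154 (mod 251)
154 + 185 = 339 ≡ 88 (mod 251)
88 · 245 = 21560 ≡ 225 (mod 251)

225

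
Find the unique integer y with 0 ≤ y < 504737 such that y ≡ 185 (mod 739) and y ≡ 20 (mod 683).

133205

739⁻¹ mod 683: 739·61 ≡ 1 (mod 683), so 739⁻¹ ≡ 61.
y = 185 + 739·((20 − 185)·61 mod 683) = 185 + 739·180 = 133205.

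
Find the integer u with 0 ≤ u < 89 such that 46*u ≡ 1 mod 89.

60

89 = 1×46 + 43
46 = 1×43 + 3
43 = 14×3 + 1
3 = 3×1 + 0
gcd(46, 89) = 1, so the inverse exists.
Back-substitute for 1:
1 = 1×43 − 14×3
  = −14×46 + 15×43
  = 15×89 − 29×46
So 46⁻¹ ≡ −29 ≡ 60 (mod 89).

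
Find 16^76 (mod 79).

25

16^1 ≡ 16 (mod 79)
16^2 ≡ 16^2 = 256 ≡ 19 (mod 79)
16^4 ≡ 19^2 = 361 ≡ 45 (mod 79)
16^8 ≡ 45^2 = 2025 ≡ 50 (mod 79)
16^16 ≡ 50^2 = 2500 ≡ 51 (mod 79)
16^32 ≡ 51^2 = 2601 ≡ 73 (mod 79)
16^64 ≡ 73^2 = 5329 ≡ 36 (mod 79)
16^76 = 16^64 × 16^8 × 16^4 ≡ 36 × 50 × 45 (mod 79).
Accumulate the product:
36 × 50 = 1800 ≡ 62
62 × 45 = 2790 ≡ 25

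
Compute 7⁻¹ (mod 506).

217

506 = 72×7 + 2
7 = 3×2 + 1
2 = 2×1 + 0
gcd(7, 506) = 1, so the inverse exists.
Back-substitute for 1:
1 = 1×7 − 3×2
  = −3×506 + 217×7
So 7⁻¹ ≡ 217 (mod 506).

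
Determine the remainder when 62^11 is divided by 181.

43

Using repeated squaring:
11 in binary is 1011, i.e. 11 = 8 + 2 + 1.
62^1 ≡ 62 (mod 181)
62^2 ≡ 62^2 = 3844 ≡ 43 (mod 181)
62^4 ≡ 43^2 = 1849 ≡ 39 (mod 181)
62^8 ≡ 39^2 = 1521 ≡ 73 (mod 181)
62^11 = 62^8 * 62^2 * 62^1 ≡ 73 * 43 * 62 (mod 181).
Accumulate the product:
73 * 43 = 3139 ≡ 62
62 * 62 = 3844 ≡ 43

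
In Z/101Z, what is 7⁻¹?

29

Apply the Euclidean algorithm and back-substitute:
101 = 14*7 + 3
7 = 2*3 + 1
3 = 3*1 + 0
gcd(7, 101) = 1, so the inverse exists.
Bézout: 1 = −2*101 + 29*7.
So 7⁻¹ ≡ 29 (mod 101).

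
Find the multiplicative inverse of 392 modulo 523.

519

523 = 1×392 + 131
392 = 2×131 + 130
131 = 1×130 + 1
130 = 130×1 + 0
gcd(392, 523) = 1, so the inverse exists.
Back-substitute for 1:
1 = 1×131 − 1×130
  = −1×392 + 3×131
  = 3×523 − 4×392
So 392⁻¹ ≡ −4 ≡ 519 (mod 523).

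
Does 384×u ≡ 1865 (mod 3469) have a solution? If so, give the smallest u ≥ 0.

gcd(384, 3469) = 1, so a unique solution mod 3469 exists.
384⁻¹ ≡ 533 (mod 3469).
u ≡ 533×1865 ≡ 1911 (mod 3469).

1911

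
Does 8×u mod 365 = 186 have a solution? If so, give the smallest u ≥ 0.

297

gcd(8, 365) = 1, so a unique solution mod 365 exists.
8⁻¹ ≡ 137 (mod 365).
u ≡ 137×186 ≡ 297 (mod 365).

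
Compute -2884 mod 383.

180

-2884 = -8×383 + 180, so -2884 ≡ 180 (mod 383).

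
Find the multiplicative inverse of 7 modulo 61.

35

61 = 8·7 + 5
7 = 1·5 + 2
5 = 2·2 + 1
2 = 2·1 + 0
gcd(7, 61) = 1, so the inverse exists.
Bézout: 1 = 3·61 − 26·7.
So 7⁻¹ ≡ −26 ≡ 35 (mod 61).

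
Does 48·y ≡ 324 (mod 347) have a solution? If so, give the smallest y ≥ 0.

267

gcd(48, 347) = 1, so a unique solution mod 347 exists.
48⁻¹ ≡ 94 (mod 347).
y ≡ 94·324 ≡ 267 (mod 347).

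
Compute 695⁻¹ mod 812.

By the extended Euclidean algorithm:
812 = 1·695 + 117
695 = 5·117 + 110
117 = 1·110 + 7
110 = 15·7 + 5
7 = 1·5 + 2
5 = 2·2 + 1
2 = 2·1 + 0
gcd(695, 812) = 1, so the inverse exists.
Back-substitute for 1:
1 = 1·5 − 2·2
  = −2·7 + 3·5
  = 3·110 − 47·7
  = −47·117 + 50·110
  = 50·695 − 297·117
  = −297·812 + 347·695
So 695⁻¹ ≡ 347 (mod 812).

347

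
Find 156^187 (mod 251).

88

187 in binary is 10111011, i.e. 187 = 128 + 32 + 16 + 8 + 2 + 1.
156^1 ≡ 156 (mod 251)
156^2 ≡ 156^2 = 24336 ≡ 240 (mod 251)
156^4 ≡ 240^2 = 57600 ≡ 121 (mod 251)
156^8 ≡ 121^2 = 14641 ≡ 83 (mod 251)
156^16 ≡ 83^2 = 6889 ≡ 112 (mod 251)
156^32 ≡ 112^2 = 12544 ≡ 245 (mod 251)
156^64 ≡ 245^2 = 60025 ≡ 36 (mod 251)
156^128 ≡ 36^2 = 1296 ≡ 41 (mod 251)
156^187 = 156^128 · 156^32 · 156^16 · 156^8 · 156^2 · 156^1 ≡ 41 · 245 · 112 · 83 · 240 · 156 (mod 251).
Accumulate the product:
41 · 245 = 10045 ≡ 5
5 · 112 = 560 ≡ 58
58 · 83 = 4814 ≡ 45
45 · 240 = 10800 ≡ 7
7 · 156 = 1092 ≡ 88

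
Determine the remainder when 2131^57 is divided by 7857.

By square-and-multiply:
57 in binary is 111001, i.e. 57 = 32 + 16 + 8 + 1.
2131^1 ≡ 2131 (mod 7857)
2131^2 ≡ 2131^2 = 4541161 ≡ 7672 (mod 7857)
2131^4 ≡ 7672^2 = 58859584 ≡ 2797 (mod 7857)
2131^8 ≡ 2797^2 = 7823209 ≡ 5494 (mod 7857)
2131^16 ≡ 5494^2 = 30184036 ≡ 5299 (mod 7857)
2131^32 ≡ 5299^2 = 28079401 ≡ 6340 (mod 7857)
2131^57 = 2131^32 * 2131^16 * 2131^8 * 2131^1 ≡ 6340 * 5299 * 5494 * 2131 (mod 7857).
Accumulate the product:
6340 * 5299 = 33595660 ≡ 6985
6985 * 5494 = 38375590 ≡ 2002
2002 * 2131 = 4266262 ≡ 7768

7768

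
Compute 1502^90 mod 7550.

Using repeated squaring:
90 in binary is 1011010, i.e. 90 = 64 + 16 + 8 + 2.
1502^1 ≡ 1502 (mod 7550)
1502^2 ≡ 1502^2 = 2256004 ≡ 6104 (mod 7550)
1502^4 ≡ 6104^2 = 37258816 ≡ 7116 (mod 7550)
1502^8 ≡ 7116^2 = 50637456 ≡ 7156 (mod 7550)
1502^16 ≡ 7156^2 = 51208336 ≡ 4236 (mod 7550)
1502^32 ≡ 4236^2 = 17943696 ≡ 4896 (mod 7550)
1502^64 ≡ 4896^2 = 23970816 ≡ 7116 (mod 7550)
1502^90 = 1502^64 × 1502^16 × 1502^8 × 1502^2 ≡ 7116 × 4236 × 7156 × 6104 (mod 7550).
Accumulate the product:
7116 × 4236 = 30143376 ≡ 3776
3776 × 7156 = 27021056 ≡ 7156
7156 × 6104 = 43680224 ≡ 3474

3474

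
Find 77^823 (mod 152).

77

Compute successive squares:
823 in binary is 1100110111, i.e. 823 = 512 + 256 + 32 + 16 + 4 + 2 + 1.
77^1 ≡ 77 (mod 152)
77^2 ≡ 77^2 = 5929 ≡ 1 (mod 152)
77^4 ≡ 1^2 = 1 (mod 152)
77^8 ≡ 1^2 = 1 (mod 152)
77^16 ≡ 1^2 = 1 (mod 152)
77^32 ≡ 1^2 = 1 (mod 152)
77^64 ≡ 1^2 = 1 (mod 152)
77^128 ≡ 1^2 = 1 (mod 152)
77^256 ≡ 1^2 = 1 (mod 152)
77^512 ≡ 1^2 = 1 (mod 152)
77^823 = 77^512 · 77^256 · 77^32 · 77^16 · 77^4 · 77^2 · 77^1 ≡ 1 · 1 · 1 · 1 · 1 · 1 · 77 (mod 152).
Accumulate the product:
1 · 1 = 1
1 · 1 = 1
1 · 1 = 1
1 · 1 = 1
1 · 1 = 1
1 · 77 = 77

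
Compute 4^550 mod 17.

16

Using repeated squaring:
550 in binary is 1000100110, i.e. 550 = 512 + 32 + 4 + 2.
4^1 ≡ 4 (mod 17)
4^2 ≡ 4^2 = 16 (mod 17)
4^4 ≡ 16^2 = 256 ≡ 1 (mod 17)
4^8 ≡ 1^2 = 1 (mod 17)
4^16 ≡ 1^2 = 1 (mod 17)
4^32 ≡ 1^2 = 1 (mod 17)
4^64 ≡ 1^2 = 1 (mod 17)
4^128 ≡ 1^2 = 1 (mod 17)
4^256 ≡ 1^2 = 1 (mod 17)
4^512 ≡ 1^2 = 1 (mod 17)
4^550 = 4^512 × 4^32 × 4^4 × 4^2 ≡ 1 × 1 × 1 × 16 (mod 17).
Accumulate the product:
1 × 1 = 1
1 × 1 = 1
1 × 16 = 16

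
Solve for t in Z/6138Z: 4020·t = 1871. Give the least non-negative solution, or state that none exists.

no solution

gcd(4020, 6138) = 6, and 6 does not divide 1871.
So the congruence has no solution.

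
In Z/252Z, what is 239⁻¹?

Apply the Euclidean algorithm and back-substitute:
252 = 1×239 + 13
239 = 18×13 + 5
13 = 2×5 + 3
5 = 1×3 + 2
3 = 1×2 + 1
2 = 2×1 + 0
gcd(239, 252) = 1, so the inverse exists.
Bézout: 1 = 92×252 − 97×239.
So 239⁻¹ ≡ −97 ≡ 155 (mod 252).

155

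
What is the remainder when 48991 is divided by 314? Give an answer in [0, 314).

48991 = 156·314 + 7, so 48991 ≡ 7 (mod 314).

7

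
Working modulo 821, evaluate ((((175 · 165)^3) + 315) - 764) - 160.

430

175 · 165 = 28875 ≡ 140 (mod 821)
(140)^3 ≡ 218 (mod 821)
218 + 315 = 533
533 - 764 = -231 ≡ 590 (mod 821)
590 - 160 = 430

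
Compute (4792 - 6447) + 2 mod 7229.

5576

4792 - 6447 = -1655 ≡ 5574 (mod 7229)
5574 + 2 = 5576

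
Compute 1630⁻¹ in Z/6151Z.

By the extended Euclidean algorithm:
6151 = 3·1630 + 1261
1630 = 1·1261 + 369
1261 = 3·369 + 154
369 = 2·154 + 61
154 = 2·61 + 32
61 = 1·32 + 29
32 = 1·29 + 3
29 = 9·3 + 2
3 = 1·2 + 1
2 = 2·1 + 0
gcd(1630, 6151) = 1, so the inverse exists.
Bézout: 1 = 561·6151 − 2117·1630.
So 1630⁻¹ ≡ −2117 ≡ 4034 (mod 6151).

4034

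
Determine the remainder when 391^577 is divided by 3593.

Using repeated squaring:
577 in binary is 1001000001, i.e. 577 = 512 + 64 + 1.
391^1 ≡ 391 (mod 3593)
391^2 ≡ 391^2 = 152881 ≡ 1975 (mod 3593)
391^4 ≡ 1975^2 = 3900625 ≡ 2220 (mod 3593)
391^8 ≡ 2220^2 = 4928400 ≡ 2397 (mod 3593)
391^16 ≡ 2397^2 = 5745609 ≡ 402 (mod 3593)
391^32 ≡ 402^2 = 161604 ≡ 3512 (mod 3593)
391^64 ≡ 3512^2 = 12334144 ≡ 2968 (mod 3593)
391^128 ≡ 2968^2 = 8809024 ≡ 2581 (mod 3593)
391^256 ≡ 2581^2 = 6661561 ≡ 139 (mod 3593)
391^512 ≡ 139^2 = 19321 ≡ 1356 (mod 3593)
391^577 = 391^512 · 391^64 · 391^1 ≡ 1356 · 2968 · 391 (mod 3593).
Accumulate the product:
1356 · 2968 = 4024608 ≡ 448
448 · 391 = 175168 ≡ 2704

2704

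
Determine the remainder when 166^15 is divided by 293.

146

15 in binary is 1111, i.e. 15 = 8 + 4 + 2 + 1.
166^1 ≡ 166 (mod 293)
166^2 ≡ 166^2 = 27556 ≡ 14 (mod 293)
166^4 ≡ 14^2 = 196 (mod 293)
166^8 ≡ 196^2 = 38416 ≡ 33 (mod 293)
166^15 = 166^8 × 166^4 × 166^2 × 166^1 ≡ 33 × 196 × 14 × 166 (mod 293).
Accumulate the product:
33 × 196 = 6468 ≡ 22
22 × 14 = 308 ≡ 15
15 × 166 = 2490 ≡ 146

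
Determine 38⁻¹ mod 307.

307 = 8·38 + 3
38 = 12·3 + 2
3 = 1·2 + 1
2 = 2·1 + 0
gcd(38, 307) = 1, so the inverse exists.
Back-substitute for 1:
1 = 1·3 − 1·2
  = −1·38 + 13·3
  = 13·307 − 105·38
So 38⁻¹ ≡ −105 ≡ 202 (mod 307).

202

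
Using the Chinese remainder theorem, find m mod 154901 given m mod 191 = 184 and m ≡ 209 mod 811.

191⁻¹ mod 811: 191×276 ≡ 1 (mod 811), so 191⁻¹ ≡ 276.
m = 184 + 191×((209 − 184)×276 mod 811) = 184 + 191×412 = 78876.

78876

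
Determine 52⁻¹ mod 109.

65

Apply the Euclidean algorithm and back-substitute:
109 = 2*52 + 5
52 = 10*5 + 2
5 = 2*2 + 1
2 = 2*1 + 0
gcd(52, 109) = 1, so the inverse exists.
Back-substitute for 1:
1 = 1*5 − 2*2
  = −2*52 + 21*5
  = 21*109 − 44*52
So 52⁻¹ ≡ −44 ≡ 65 (mod 109).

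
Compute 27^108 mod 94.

9

By square-and-multiply:
108 in binary is 1101100, i.e. 108 = 64 + 32 + 8 + 4.
27^1 ≡ 27 (mod 94)
27^2 ≡ 27^2 = 729 ≡ 71 (mod 94)
27^4 ≡ 71^2 = 5041 ≡ 59 (mod 94)
27^8 ≡ 59^2 = 3481 ≡ 3 (mod 94)
27^16 ≡ 3^2 = 9 (mod 94)
27^32 ≡ 9^2 = 81 (mod 94)
27^64 ≡ 81^2 = 6561 ≡ 75 (mod 94)
27^108 = 27^64 · 27^32 · 27^8 · 27^4 ≡ 75 · 81 · 3 · 59 (mod 94).
Accumulate the product:
75 · 81 = 6075 ≡ 59
59 · 3 = 177 ≡ 83
83 · 59 = 4897 ≡ 9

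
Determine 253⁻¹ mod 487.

487 = 1*253 + 234
253 = 1*234 + 19
234 = 12*19 + 6
19 = 3*6 + 1
6 = 6*1 + 0
gcd(253, 487) = 1, so the inverse exists.
Back-substitute for 1:
1 = 1*19 − 3*6
  = −3*234 + 37*19
  = 37*253 − 40*234
  = −40*487 + 77*253
So 253⁻¹ ≡ 77 (mod 487).

77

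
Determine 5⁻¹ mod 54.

Run the extended Euclidean algorithm:
54 = 10·5 + 4
5 = 1·4 + 1
4 = 4·1 + 0
gcd(5, 54) = 1, so the inverse exists.
Back-substitute for 1:
1 = 1·5 − 1·4
  = −1·54 + 11·5
So 5⁻¹ ≡ 11 (mod 54).

11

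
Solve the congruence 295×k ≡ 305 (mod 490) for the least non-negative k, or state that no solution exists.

11

gcd(295, 490) = 5, and 5 | 305, so solutions exist.
Divide through by 5: 59×k = 61 (mod 98).
59⁻¹ ≡ 5 (mod 98).
k ≡ 5×61 ≡ 11 (mod 98).
The smallest non-negative solution is k = 11.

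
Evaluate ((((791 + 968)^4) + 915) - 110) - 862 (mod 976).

488

791 + 968 = 1759 ≡ 783 (mod 976)
(783)^4 ≡ 545 (mod 976)
545 + 915 = 1460 ≡ 484 (mod 976)
484 - 110 = 374
374 - 862 = -488 ≡ 488 (mod 976)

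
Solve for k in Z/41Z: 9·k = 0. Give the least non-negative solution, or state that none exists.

gcd(9, 41) = 1, so a unique solution mod 41 exists.
9⁻¹ ≡ 32 (mod 41).
k ≡ 32·0 ≡ 0 (mod 41).

0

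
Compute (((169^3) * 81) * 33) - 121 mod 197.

12

(169)^3 ≡ 112 (mod 197)
112 * 81 = 9072 ≡ 10 (mod 197)
10 * 33 = 330 ≡ 133 (mod 197)
133 - 121 = 12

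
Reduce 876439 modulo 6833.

1815

876439 = 128×6833 + 1815, so 876439 ≡ 1815 (mod 6833).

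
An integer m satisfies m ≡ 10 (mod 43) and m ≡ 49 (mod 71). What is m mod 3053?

43⁻¹ mod 71: 43·38 ≡ 1 (mod 71), so 43⁻¹ ≡ 38.
m = 10 + 43·((49 − 10)·38 mod 71) = 10 + 43·62 = 2676.
Check: 2676 mod 43 = 10, 2676 mod 71 = 49. ✓

2676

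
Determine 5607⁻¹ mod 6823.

Apply the Euclidean algorithm and back-substitute:
6823 = 1×5607 + 1216
5607 = 4×1216 + 743
1216 = 1×743 + 473
743 = 1×473 + 270
473 = 1×270 + 203
270 = 1×203 + 67
203 = 3×67 + 2
67 = 33×2 + 1
2 = 2×1 + 0
gcd(5607, 6823) = 1, so the inverse exists.
Back-substitute for 1:
1 = 1×67 − 33×2
  = −33×203 + 100×67
  = 100×270 − 133×203
  = −133×473 + 233×270
  = 233×743 − 366×473
  = −366×1216 + 599×743
  = 599×5607 − 2762×1216
  = −2762×6823 + 3361×5607
So 5607⁻¹ ≡ 3361 (mod 6823).

3361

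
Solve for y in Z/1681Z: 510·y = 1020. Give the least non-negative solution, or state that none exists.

2

gcd(510, 1681) = 1, so a unique solution mod 1681 exists.
510⁻¹ ≡ 590 (mod 1681).
y ≡ 590·1020 ≡ 2 (mod 1681).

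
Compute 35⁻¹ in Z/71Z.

Apply the Euclidean algorithm and back-substitute:
71 = 2·35 + 1
35 = 35·1 + 0
gcd(35, 71) = 1, so the inverse exists.
Back-substitute for 1:
1 = 1·71 − 2·35
So 35⁻¹ ≡ −2 ≡ 69 (mod 71).

69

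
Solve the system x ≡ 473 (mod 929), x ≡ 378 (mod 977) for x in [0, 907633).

323765

929⁻¹ mod 977: 929×346 ≡ 1 (mod 977), so 929⁻¹ ≡ 346.
x = 473 + 929×((378 − 473)×346 mod 977) = 473 + 929×348 = 323765.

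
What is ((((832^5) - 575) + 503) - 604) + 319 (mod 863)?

517

(832)^5 ≡ 11 (mod 863)
11 - 575 = -564 ≡ 299 (mod 863)
299 + 503 = 802
802 - 604 = 198
198 + 319 = 517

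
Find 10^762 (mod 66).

34

By square-and-multiply:
762 in binary is 1011111010, i.e. 762 = 512 + 128 + 64 + 32 + 16 + 8 + 2.
10^1 ≡ 10 (mod 66)
10^2 ≡ 10^2 = 100 ≡ 34 (mod 66)
10^4 ≡ 34^2 = 1156 ≡ 34 (mod 66)
10^8 ≡ 34^2 = 1156 ≡ 34 (mod 66)
10^16 ≡ 34^2 = 1156 ≡ 34 (mod 66)
10^32 ≡ 34^2 = 1156 ≡ 34 (mod 66)
10^64 ≡ 34^2 = 1156 ≡ 34 (mod 66)
10^128 ≡ 34^2 = 1156 ≡ 34 (mod 66)
10^256 ≡ 34^2 = 1156 ≡ 34 (mod 66)
10^512 ≡ 34^2 = 1156 ≡ 34 (mod 66)
10^762 = 10^512 · 10^128 · 10^64 · 10^32 · 10^16 · 10^8 · 10^2 ≡ 34 · 34 · 34 · 34 · 34 · 34 · 34 (mod 66).
Accumulate the product:
34 · 34 = 1156 ≡ 34
34 · 34 = 1156 ≡ 34
34 · 34 = 1156 ≡ 34
34 · 34 = 1156 ≡ 34
34 · 34 = 1156 ≡ 34
34 · 34 = 1156 ≡ 34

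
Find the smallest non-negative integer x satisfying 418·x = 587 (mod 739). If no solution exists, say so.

134

gcd(418, 739) = 1, so a unique solution mod 739 exists.
418⁻¹ ≡ 320 (mod 739).
x ≡ 320·587 ≡ 134 (mod 739).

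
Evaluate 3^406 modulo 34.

406 in binary is 110010110, i.e. 406 = 256 + 128 + 16 + 4 + 2.
3^1 ≡ 3 (mod 34)
3^2 ≡ 3^2 = 9 (mod 34)
3^4 ≡ 9^2 = 81 ≡ 13 (mod 34)
3^8 ≡ 13^2 = 169 ≡ 33 (mod 34)
3^16 ≡ 33^2 = 1089 ≡ 1 (mod 34)
3^32 ≡ 1^2 = 1 (mod 34)
3^64 ≡ 1^2 = 1 (mod 34)
3^128 ≡ 1^2 = 1 (mod 34)
3^256 ≡ 1^2 = 1 (mod 34)
3^406 = 3^256 · 3^128 · 3^16 · 3^4 · 3^2 ≡ 1 · 1 · 1 · 13 · 9 (mod 34).
Accumulate the product:
1 · 1 = 1
1 · 1 = 1
1 · 13 = 13
13 · 9 = 117 ≡ 15

15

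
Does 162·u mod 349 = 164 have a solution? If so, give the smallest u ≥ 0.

gcd(162, 349) = 1, so a unique solution mod 349 exists.
162⁻¹ ≡ 321 (mod 349).
u ≡ 321·164 ≡ 294 (mod 349).

294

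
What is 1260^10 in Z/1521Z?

Using repeated squaring:
1260^1 ≡ 1260 (mod 1521)
1260^2 ≡ 1260^2 = 1587600 ≡ 1197 (mod 1521)
1260^4 ≡ 1197^2 = 1432809 ≡ 27 (mod 1521)
1260^8 ≡ 27^2 = 729 (mod 1521)
1260^10 = 1260^8 · 1260^2 ≡ 729 · 1197 (mod 1521).
729 · 1197 = 872613 ≡ 1080 (mod 1521).

1080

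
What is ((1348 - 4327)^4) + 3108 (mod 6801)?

1494

1348 - 4327 = -2979 ≡ 3822 (mod 6801)
(3822)^4 ≡ 5187 (mod 6801)
5187 + 3108 = 8295 ≡ 1494 (mod 6801)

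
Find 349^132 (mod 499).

127

Using repeated squaring:
132 in binary is 10000100, i.e. 132 = 128 + 4.
349^1 ≡ 349 (mod 499)
349^2 ≡ 349^2 = 121801 ≡ 45 (mod 499)
349^4 ≡ 45^2 = 2025 ≡ 29 (mod 499)
349^8 ≡ 29^2 = 841 ≡ 342 (mod 499)
349^16 ≡ 342^2 = 116964 ≡ 198 (mod 499)
349^32 ≡ 198^2 = 39204 ≡ 282 (mod 499)
349^64 ≡ 282^2 = 79524 ≡ 183 (mod 499)
349^128 ≡ 183^2 = 33489 ≡ 56 (mod 499)
349^132 = 349^128 × 349^4 ≡ 56 × 29 (mod 499).
56 × 29 = 1624 ≡ 127 (mod 499).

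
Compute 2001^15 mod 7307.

Compute successive squares:
15 in binary is 1111, i.e. 15 = 8 + 4 + 2 + 1.
2001^1 ≡ 2001 (mod 7307)
2001^2 ≡ 2001^2 = 4004001 ≡ 7072 (mod 7307)
2001^4 ≡ 7072^2 = 50013184 ≡ 4076 (mod 7307)
2001^8 ≡ 4076^2 = 16613776 ≡ 4965 (mod 7307)
2001^15 = 2001^8 · 2001^4 · 2001^2 · 2001^1 ≡ 4965 · 4076 · 7072 · 2001 (mod 7307).
Accumulate the product:
4965 · 4076 = 20237340 ≡ 4257
4257 · 7072 = 30105504 ≡ 664
664 · 2001 = 1328664 ≡ 6097

6097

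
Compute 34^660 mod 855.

By square-and-multiply:
660 in binary is 1010010100, i.e. 660 = 512 + 128 + 16 + 4.
34^1 ≡ 34 (mod 855)
34^2 ≡ 34^2 = 1156 ≡ 301 (mod 855)
34^4 ≡ 301^2 = 90601 ≡ 826 (mod 855)
34^8 ≡ 826^2 = 682276 ≡ 841 (mod 855)
34^16 ≡ 841^2 = 707281 ≡ 196 (mod 855)
34^32 ≡ 196^2 = 38416 ≡ 796 (mod 855)
34^64 ≡ 796^2 = 633616 ≡ 61 (mod 855)
34^128 ≡ 61^2 = 3721 ≡ 301 (mod 855)
34^256 ≡ 301^2 = 90601 ≡ 826 (mod 855)
34^512 ≡ 826^2 = 682276 ≡ 841 (mod 855)
34^660 = 34^512 · 34^128 · 34^16 · 34^4 ≡ 841 · 301 · 196 · 826 (mod 855).
Accumulate the product:
841 · 301 = 253141 ≡ 61
61 · 196 = 11956 ≡ 841
841 · 826 = 694666 ≡ 406

406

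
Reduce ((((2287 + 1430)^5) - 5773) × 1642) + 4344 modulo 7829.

2287 + 1430 = 3717
(3717)^5 ≡ 4423 (mod 7829)
4423 - 5773 = -1350 ≡ 6479 (mod 7829)
6479 × 1642 = 10638518 ≡ 6736 (mod 7829)
6736 + 4344 = 11080 ≡ 3251 (mod 7829)

3251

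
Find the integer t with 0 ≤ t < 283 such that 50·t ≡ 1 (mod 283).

17

Run the extended Euclidean algorithm:
283 = 5*50 + 33
50 = 1*33 + 17
33 = 1*17 + 16
17 = 1*16 + 1
16 = 16*1 + 0
gcd(50, 283) = 1, so the inverse exists.
Back-substitute for 1:
1 = 1*17 − 1*16
  = −1*33 + 2*17
  = 2*50 − 3*33
  = −3*283 + 17*50
So 50⁻¹ ≡ 17 (mod 283).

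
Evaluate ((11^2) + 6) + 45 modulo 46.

(11)^2 ≡ 29 (mod 46)
29 + 6 = 35
35 + 45 = 80 ≡ 34 (mod 46)

34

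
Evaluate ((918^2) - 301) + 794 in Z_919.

494

(918)^2 ≡ 1 (mod 919)
1 - 301 = -300 ≡ 619 (mod 919)
619 + 794 = 1413 ≡ 494 (mod 919)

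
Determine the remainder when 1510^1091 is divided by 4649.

1510^1 ≡ 1510 (mod 4649)
1510^2 ≡ 1510^2 = 2280100 ≡ 2090 (mod 4649)
1510^4 ≡ 2090^2 = 4368100 ≡ 2689 (mod 4649)
1510^8 ≡ 2689^2 = 7230721 ≡ 1526 (mod 4649)
1510^16 ≡ 1526^2 = 2328676 ≡ 4176 (mod 4649)
1510^32 ≡ 4176^2 = 17438976 ≡ 577 (mod 4649)
1510^64 ≡ 577^2 = 332929 ≡ 2850 (mod 4649)
1510^128 ≡ 2850^2 = 8122500 ≡ 697 (mod 4649)
1510^256 ≡ 697^2 = 485809 ≡ 2313 (mod 4649)
1510^512 ≡ 2313^2 = 5349969 ≡ 3619 (mod 4649)
1510^1024 ≡ 3619^2 = 13097161 ≡ 928 (mod 4649)
1510^1091 = 1510^1024 × 1510^64 × 1510^2 × 1510^1 ≡ 928 × 2850 × 2090 × 1510 (mod 4649).
Accumulate the product:
928 × 2850 = 2644800 ≡ 4168
4168 × 2090 = 8711120 ≡ 3543
3543 × 1510 = 5349930 ≡ 3580

3580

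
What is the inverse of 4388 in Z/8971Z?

Run the extended Euclidean algorithm:
8971 = 2×4388 + 195
4388 = 22×195 + 98
195 = 1×98 + 97
98 = 1×97 + 1
97 = 97×1 + 0
gcd(4388, 8971) = 1, so the inverse exists.
Back-substitute for 1:
1 = 1×98 − 1×97
  = −1×195 + 2×98
  = 2×4388 − 45×195
  = −45×8971 + 92×4388
So 4388⁻¹ ≡ 92 (mod 8971).

92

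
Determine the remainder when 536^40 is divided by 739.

By square-and-multiply:
536^1 ≡ 536 (mod 739)
536^2 ≡ 536^2 = 287296 ≡ 564 (mod 739)
536^4 ≡ 564^2 = 318096 ≡ 326 (mod 739)
536^8 ≡ 326^2 = 106276 ≡ 599 (mod 739)
536^16 ≡ 599^2 = 358801 ≡ 386 (mod 739)
536^32 ≡ 386^2 = 148996 ≡ 457 (mod 739)
536^40 = 536^32 · 536^8 ≡ 457 · 599 (mod 739).
457 · 599 = 273743 ≡ 313 (mod 739).

313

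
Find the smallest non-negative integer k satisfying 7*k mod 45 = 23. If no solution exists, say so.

gcd(7, 45) = 1, so a unique solution mod 45 exists.
7⁻¹ ≡ 13 (mod 45).
k ≡ 13*23 ≡ 29 (mod 45).

29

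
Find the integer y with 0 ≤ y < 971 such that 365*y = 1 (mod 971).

971 = 2*365 + 241
365 = 1*241 + 124
241 = 1*124 + 117
124 = 1*117 + 7
117 = 16*7 + 5
7 = 1*5 + 2
5 = 2*2 + 1
2 = 2*1 + 0
gcd(365, 971) = 1, so the inverse exists.
Back-substitute for 1:
1 = 1*5 − 2*2
  = −2*7 + 3*5
  = 3*117 − 50*7
  = −50*124 + 53*117
  = 53*241 − 103*124
  = −103*365 + 156*241
  = 156*971 − 415*365
So 365⁻¹ ≡ −415 ≡ 556 (mod 971).

556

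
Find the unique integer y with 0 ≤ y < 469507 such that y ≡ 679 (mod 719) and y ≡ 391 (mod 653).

719⁻¹ mod 653: 719·188 ≡ 1 (mod 653), so 719⁻¹ ≡ 188.
y = 679 + 719·((391 − 679)·188 mod 653) = 679 + 719·55 = 40224.

40224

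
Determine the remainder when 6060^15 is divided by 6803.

6060^1 ≡ 6060 (mod 6803)
6060^2 ≡ 6060^2 = 36723600 ≡ 1006 (mod 6803)
6060^4 ≡ 1006^2 = 1012036 ≡ 5192 (mod 6803)
6060^8 ≡ 5192^2 = 26956864 ≡ 3378 (mod 6803)
6060^15 = 6060^8 * 6060^4 * 6060^2 * 6060^1 ≡ 3378 * 5192 * 1006 * 6060 (mod 6803).
Accumulate the product:
3378 * 5192 = 17538576 ≡ 442
442 * 1006 = 444652 ≡ 2457
2457 * 6060 = 14889420 ≡ 4456

4456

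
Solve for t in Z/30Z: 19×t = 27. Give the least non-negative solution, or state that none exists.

3

gcd(19, 30) = 1, so a unique solution mod 30 exists.
19⁻¹ ≡ 19 (mod 30).
t ≡ 19×27 ≡ 3 (mod 30).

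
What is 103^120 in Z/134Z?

Compute successive squares:
120 in binary is 1111000, i.e. 120 = 64 + 32 + 16 + 8.
103^1 ≡ 103 (mod 134)
103^2 ≡ 103^2 = 10609 ≡ 23 (mod 134)
103^4 ≡ 23^2 = 529 ≡ 127 (mod 134)
103^8 ≡ 127^2 = 16129 ≡ 49 (mod 134)
103^16 ≡ 49^2 = 2401 ≡ 123 (mod 134)
103^32 ≡ 123^2 = 15129 ≡ 121 (mod 134)
103^64 ≡ 121^2 = 14641 ≡ 35 (mod 134)
103^120 = 103^64 * 103^32 * 103^16 * 103^8 ≡ 35 * 121 * 123 * 49 (mod 134).
Accumulate the product:
35 * 121 = 4235 ≡ 81
81 * 123 = 9963 ≡ 47
47 * 49 = 2303 ≡ 25

25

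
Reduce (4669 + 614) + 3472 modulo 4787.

3968

4669 + 614 = 5283 ≡ 496 (mod 4787)
496 + 3472 = 3968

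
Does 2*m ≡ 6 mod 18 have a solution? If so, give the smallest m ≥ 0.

gcd(2, 18) = 2, and 2 | 6, so solutions exist.
Divide through by 2: 1*m ≡ 3 (mod 9).
1⁻¹ ≡ 1 (mod 9).
m ≡ 1*3 ≡ 3 (mod 9).
The smallest non-negative solution is m = 3.

3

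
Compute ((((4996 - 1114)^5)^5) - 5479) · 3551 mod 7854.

4996 - 1114 = 3882
(3882)^5 ≡ 5532 (mod 7854)
(5532)^5 ≡ 2034 (mod 7854)
2034 - 5479 = -3445 ≡ 4409 (mod 7854)
4409 · 3551 = 15656359 ≡ 3337 (mod 7854)

3337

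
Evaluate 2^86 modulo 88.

64

Compute successive squares:
2^1 ≡ 2 (mod 88)
2^2 ≡ 2^2 = 4 (mod 88)
2^4 ≡ 4^2 = 16 (mod 88)
2^8 ≡ 16^2 = 256 ≡ 80 (mod 88)
2^16 ≡ 80^2 = 6400 ≡ 64 (mod 88)
2^32 ≡ 64^2 = 4096 ≡ 48 (mod 88)
2^64 ≡ 48^2 = 2304 ≡ 16 (mod 88)
2^86 = 2^64 * 2^16 * 2^4 * 2^2 ≡ 16 * 64 * 16 * 4 (mod 88).
Accumulate the product:
16 * 64 = 1024 ≡ 56
56 * 16 = 896 ≡ 16
16 * 4 = 64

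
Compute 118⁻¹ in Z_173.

22

173 = 1·118 + 55
118 = 2·55 + 8
55 = 6·8 + 7
8 = 1·7 + 1
7 = 7·1 + 0
gcd(118, 173) = 1, so the inverse exists.
Back-substitute for 1:
1 = 1·8 − 1·7
  = −1·55 + 7·8
  = 7·118 − 15·55
  = −15·173 + 22·118
So 118⁻¹ ≡ 22 (mod 173).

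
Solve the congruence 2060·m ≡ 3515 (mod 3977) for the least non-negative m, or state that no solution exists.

2135

gcd(2060, 3977) = 1, so a unique solution mod 3977 exists.
2060⁻¹ ≡ 2948 (mod 3977).
m ≡ 2948·3515 ≡ 2135 (mod 3977).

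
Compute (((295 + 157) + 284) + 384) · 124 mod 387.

295 + 157 = 452 ≡ 65 (mod 387)
65 + 284 = 349
349 + 384 = 733 ≡ 346 (mod 387)
346 · 124 = 42904 ≡ 334 (mod 387)

334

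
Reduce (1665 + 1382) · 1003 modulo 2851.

1665 + 1382 = 3047 ≡ 196 (mod 2851)
196 · 1003 = 196588 ≡ 2720 (mod 2851)

2720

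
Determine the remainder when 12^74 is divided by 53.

4

74 in binary is 1001010, i.e. 74 = 64 + 8 + 2.
12^1 ≡ 12 (mod 53)
12^2 ≡ 12^2 = 144 ≡ 38 (mod 53)
12^4 ≡ 38^2 = 1444 ≡ 13 (mod 53)
12^8 ≡ 13^2 = 169 ≡ 10 (mod 53)
12^16 ≡ 10^2 = 100 ≡ 47 (mod 53)
12^32 ≡ 47^2 = 2209 ≡ 36 (mod 53)
12^64 ≡ 36^2 = 1296 ≡ 24 (mod 53)
12^74 = 12^64 * 12^8 * 12^2 ≡ 24 * 10 * 38 (mod 53).
Accumulate the product:
24 * 10 = 240 ≡ 28
28 * 38 = 1064 ≡ 4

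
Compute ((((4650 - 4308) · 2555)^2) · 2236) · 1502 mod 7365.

6630

4650 - 4308 = 342
342 · 2555 = 873810 ≡ 4740 (mod 7365)
(4740)^2 ≡ 4350 (mod 7365)
4350 · 2236 = 9726600 ≡ 4800 (mod 7365)
4800 · 1502 = 7209600 ≡ 6630 (mod 7365)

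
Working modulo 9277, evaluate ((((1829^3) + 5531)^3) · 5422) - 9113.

2360

(1829)^3 ≡ 4533 (mod 9277)
4533 + 5531 = 10064 ≡ 787 (mod 9277)
(787)^3 ≡ 1992 (mod 9277)
1992 · 5422 = 10800624 ≡ 2196 (mod 9277)
2196 - 9113 = -6917 ≡ 2360 (mod 9277)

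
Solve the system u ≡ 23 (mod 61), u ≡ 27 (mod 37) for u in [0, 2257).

1914

61⁻¹ mod 37: 61*17 ≡ 1 (mod 37), so 61⁻¹ ≡ 17.
u = 23 + 61*((27 − 23)*17 mod 37) = 23 + 61*31 = 1914.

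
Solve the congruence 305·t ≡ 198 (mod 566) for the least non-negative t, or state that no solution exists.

292

gcd(305, 566) = 1, so a unique solution mod 566 exists.
305⁻¹ ≡ 193 (mod 566).
t ≡ 193·198 ≡ 292 (mod 566).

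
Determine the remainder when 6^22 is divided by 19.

By square-and-multiply:
22 in binary is 10110, i.e. 22 = 16 + 4 + 2.
6^1 ≡ 6 (mod 19)
6^2 ≡ 6^2 = 36 ≡ 17 (mod 19)
6^4 ≡ 17^2 = 289 ≡ 4 (mod 19)
6^8 ≡ 4^2 = 16 (mod 19)
6^16 ≡ 16^2 = 256 ≡ 9 (mod 19)
6^22 = 6^16 × 6^4 × 6^2 ≡ 9 × 4 × 17 (mod 19).
Accumulate the product:
9 × 4 = 36 ≡ 17
17 × 17 = 289 ≡ 4

4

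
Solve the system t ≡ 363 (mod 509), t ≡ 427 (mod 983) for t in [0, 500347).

509⁻¹ mod 983: 509*309 ≡ 1 (mod 983), so 509⁻¹ ≡ 309.
t = 363 + 509*((427 − 363)*309 mod 983) = 363 + 509*116 = 59407.

59407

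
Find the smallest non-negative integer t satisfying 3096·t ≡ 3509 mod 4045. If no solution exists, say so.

gcd(3096, 4045) = 1, so a unique solution mod 4045 exists.
3096⁻¹ ≡ 861 (mod 4045).
t ≡ 861·3509 ≡ 3679 (mod 4045).

3679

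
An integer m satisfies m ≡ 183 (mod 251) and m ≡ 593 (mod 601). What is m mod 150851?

4199

251⁻¹ mod 601: 251·431 ≡ 1 (mod 601), so 251⁻¹ ≡ 431.
m = 183 + 251·((593 − 183)·431 mod 601) = 183 + 251·16 = 4199.
Check: 4199 mod 251 = 183, 4199 mod 601 = 593. ✓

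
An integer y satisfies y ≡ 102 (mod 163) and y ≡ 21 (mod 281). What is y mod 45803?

163⁻¹ mod 281: 163·50 ≡ 1 (mod 281), so 163⁻¹ ≡ 50.
y = 102 + 163·((21 − 102)·50 mod 281) = 102 + 163·165 = 26997.
Check: 26997 mod 163 = 102, 26997 mod 281 = 21. ✓

26997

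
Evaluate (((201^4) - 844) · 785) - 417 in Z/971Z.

(201)^4 ≡ 482 (mod 971)
482 - 844 = -362 ≡ 609 (mod 971)
609 · 785 = 478065 ≡ 333 (mod 971)
333 - 417 = -84 ≡ 887 (mod 971)

887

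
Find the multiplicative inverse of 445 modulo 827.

827 = 1×445 + 382
445 = 1×382 + 63
382 = 6×63 + 4
63 = 15×4 + 3
4 = 1×3 + 1
3 = 3×1 + 0
gcd(445, 827) = 1, so the inverse exists.
Bézout: 1 = 113×827 − 210×445.
So 445⁻¹ ≡ −210 ≡ 617 (mod 827).

617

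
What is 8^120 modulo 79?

Compute successive squares:
120 in binary is 1111000, i.e. 120 = 64 + 32 + 16 + 8.
8^1 ≡ 8 (mod 79)
8^2 ≡ 8^2 = 64 (mod 79)
8^4 ≡ 64^2 = 4096 ≡ 67 (mod 79)
8^8 ≡ 67^2 = 4489 ≡ 65 (mod 79)
8^16 ≡ 65^2 = 4225 ≡ 38 (mod 79)
8^32 ≡ 38^2 = 1444 ≡ 22 (mod 79)
8^64 ≡ 22^2 = 484 ≡ 10 (mod 79)
8^120 = 8^64 · 8^32 · 8^16 · 8^8 ≡ 10 · 22 · 38 · 65 (mod 79).
Accumulate the product:
10 · 22 = 220 ≡ 62
62 · 38 = 2356 ≡ 65
65 · 65 = 4225 ≡ 38

38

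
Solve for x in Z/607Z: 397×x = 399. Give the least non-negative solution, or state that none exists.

gcd(397, 607) = 1, so a unique solution mod 607 exists.
397⁻¹ ≡ 211 (mod 607).
x ≡ 211×399 ≡ 423 (mod 607).

423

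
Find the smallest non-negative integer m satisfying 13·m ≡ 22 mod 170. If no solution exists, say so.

gcd(13, 170) = 1, so a unique solution mod 170 exists.
13⁻¹ ≡ 157 (mod 170).
m ≡ 157·22 ≡ 54 (mod 170).

54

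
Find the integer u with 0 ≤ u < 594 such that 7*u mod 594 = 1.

By the extended Euclidean algorithm:
594 = 84*7 + 6
7 = 1*6 + 1
6 = 6*1 + 0
gcd(7, 594) = 1, so the inverse exists.
Bézout: 1 = −1*594 + 85*7.
So 7⁻¹ ≡ 85 (mod 594).

85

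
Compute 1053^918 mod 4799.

3711

Compute successive squares:
918 in binary is 1110010110, i.e. 918 = 512 + 256 + 128 + 16 + 4 + 2.
1053^1 ≡ 1053 (mod 4799)
1053^2 ≡ 1053^2 = 1108809 ≡ 240 (mod 4799)
1053^4 ≡ 240^2 = 57600 ≡ 12 (mod 4799)
1053^8 ≡ 12^2 = 144 (mod 4799)
1053^16 ≡ 144^2 = 20736 ≡ 1540 (mod 4799)
1053^32 ≡ 1540^2 = 2371600 ≡ 894 (mod 4799)
1053^64 ≡ 894^2 = 799236 ≡ 2602 (mod 4799)
1053^128 ≡ 2602^2 = 6770404 ≡ 3814 (mod 4799)
1053^256 ≡ 3814^2 = 14546596 ≡ 827 (mod 4799)
1053^512 ≡ 827^2 = 683929 ≡ 2471 (mod 4799)
1053^918 = 1053^512 × 1053^256 × 1053^128 × 1053^16 × 1053^4 × 1053^2 ≡ 2471 × 827 × 3814 × 1540 × 12 × 240 (mod 4799).
Accumulate the product:
2471 × 827 = 2043517 ≡ 3942
3942 × 3814 = 15034788 ≡ 4320
4320 × 1540 = 6652800 ≡ 1386
1386 × 12 = 16632 ≡ 2235
2235 × 240 = 536400 ≡ 3711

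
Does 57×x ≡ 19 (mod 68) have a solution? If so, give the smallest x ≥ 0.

23

gcd(57, 68) = 1, so a unique solution mod 68 exists.
57⁻¹ ≡ 37 (mod 68).
x ≡ 37×19 ≡ 23 (mod 68).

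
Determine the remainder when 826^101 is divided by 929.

23

Using repeated squaring:
826^1 ≡ 826 (mod 929)
826^2 ≡ 826^2 = 682276 ≡ 390 (mod 929)
826^4 ≡ 390^2 = 152100 ≡ 673 (mod 929)
826^8 ≡ 673^2 = 452929 ≡ 506 (mod 929)
826^16 ≡ 506^2 = 256036 ≡ 561 (mod 929)
826^32 ≡ 561^2 = 314721 ≡ 719 (mod 929)
826^64 ≡ 719^2 = 516961 ≡ 437 (mod 929)
826^101 = 826^64 * 826^32 * 826^4 * 826^1 ≡ 437 * 719 * 673 * 826 (mod 929).
Accumulate the product:
437 * 719 = 314203 ≡ 201
201 * 673 = 135273 ≡ 568
568 * 826 = 469168 ≡ 23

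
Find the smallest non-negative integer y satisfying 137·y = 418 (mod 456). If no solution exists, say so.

266

gcd(137, 456) = 1, so a unique solution mod 456 exists.
137⁻¹ ≡ 233 (mod 456).
y ≡ 233·418 ≡ 266 (mod 456).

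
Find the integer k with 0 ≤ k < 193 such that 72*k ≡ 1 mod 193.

193 = 2*72 + 49
72 = 1*49 + 23
49 = 2*23 + 3
23 = 7*3 + 2
3 = 1*2 + 1
2 = 2*1 + 0
gcd(72, 193) = 1, so the inverse exists.
Bézout: 1 = 25*193 − 67*72.
So 72⁻¹ ≡ −67 ≡ 126 (mod 193).

126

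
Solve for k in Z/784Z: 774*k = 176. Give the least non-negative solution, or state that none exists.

gcd(774, 784) = 2, and 2 | 176, so solutions exist.
Divide through by 2: 387*k = 88 (mod 392).
387⁻¹ ≡ 235 (mod 392).
k ≡ 235*88 ≡ 296 (mod 392).
The smallest non-negative solution is k = 296.

296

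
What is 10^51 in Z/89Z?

By square-and-multiply:
51 in binary is 110011, i.e. 51 = 32 + 16 + 2 + 1.
10^1 ≡ 10 (mod 89)
10^2 ≡ 10^2 = 100 ≡ 11 (mod 89)
10^4 ≡ 11^2 = 121 ≡ 32 (mod 89)
10^8 ≡ 32^2 = 1024 ≡ 45 (mod 89)
10^16 ≡ 45^2 = 2025 ≡ 67 (mod 89)
10^32 ≡ 67^2 = 4489 ≡ 39 (mod 89)
10^51 = 10^32 × 10^16 × 10^2 × 10^1 ≡ 39 × 67 × 11 × 10 (mod 89).
Accumulate the product:
39 × 67 = 2613 ≡ 32
32 × 11 = 352 ≡ 85
85 × 10 = 850 ≡ 49

49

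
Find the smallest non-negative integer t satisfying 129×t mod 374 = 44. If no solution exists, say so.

gcd(129, 374) = 1, so a unique solution mod 374 exists.
129⁻¹ ≡ 29 (mod 374).
t ≡ 29×44 ≡ 154 (mod 374).

154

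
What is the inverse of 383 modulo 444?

Apply the Euclidean algorithm and back-substitute:
444 = 1×383 + 61
383 = 6×61 + 17
61 = 3×17 + 10
17 = 1×10 + 7
10 = 1×7 + 3
7 = 2×3 + 1
3 = 3×1 + 0
gcd(383, 444) = 1, so the inverse exists.
Back-substitute for 1:
1 = 1×7 − 2×3
  = −2×10 + 3×7
  = 3×17 − 5×10
  = −5×61 + 18×17
  = 18×383 − 113×61
  = −113×444 + 131×383
So 383⁻¹ ≡ 131 (mod 444).

131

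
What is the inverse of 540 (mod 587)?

By the extended Euclidean algorithm:
587 = 1×540 + 47
540 = 11×47 + 23
47 = 2×23 + 1
23 = 23×1 + 0
gcd(540, 587) = 1, so the inverse exists.
Back-substitute for 1:
1 = 1×47 − 2×23
  = −2×540 + 23×47
  = 23×587 − 25×540
So 540⁻¹ ≡ −25 ≡ 562 (mod 587).

562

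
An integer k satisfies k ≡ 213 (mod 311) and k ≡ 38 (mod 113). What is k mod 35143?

311⁻¹ mod 113: 311·4 ≡ 1 (mod 113), so 311⁻¹ ≡ 4.
k = 213 + 311·((38 − 213)·4 mod 113) = 213 + 311·91 = 28514.

28514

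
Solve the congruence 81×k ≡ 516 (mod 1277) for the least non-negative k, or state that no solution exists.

gcd(81, 1277) = 1, so a unique solution mod 1277 exists.
81⁻¹ ≡ 1009 (mod 1277).
k ≡ 1009×516 ≡ 905 (mod 1277).

905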